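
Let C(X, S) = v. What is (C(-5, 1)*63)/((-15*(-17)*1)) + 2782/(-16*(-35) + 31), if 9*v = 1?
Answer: 79283/16745 ≈ 4.7347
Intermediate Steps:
v = ⅑ (v = (⅑)*1 = ⅑ ≈ 0.11111)
C(X, S) = ⅑
(C(-5, 1)*63)/((-15*(-17)*1)) + 2782/(-16*(-35) + 31) = ((⅑)*63)/((-15*(-17)*1)) + 2782/(-16*(-35) + 31) = 7/((255*1)) + 2782/(560 + 31) = 7/255 + 2782/591 = 79283/16745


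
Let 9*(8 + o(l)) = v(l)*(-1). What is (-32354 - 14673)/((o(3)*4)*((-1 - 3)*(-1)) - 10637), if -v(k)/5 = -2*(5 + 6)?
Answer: 423243/98645 ≈ 4.2906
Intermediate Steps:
v(k) = 110 (v(k) = -(-10)*(5 + 6) = -(-10)*11 = -5*(-22) = 110)
o(l) = -182/9 (o(l) = -8 + (110*(-1))/9 = -8 + (⅑)*(-110) = -8 - 110/9 = -182/9)
(-32354 - 14673)/((o(3)*4)*((-1 - 3)*(-1)) - 10637) = (-32354 - 14673)/((-182/9*4)*((-1 - 3)*(-1)) - 10637) = -47027/(-(-2912)*(-1)/9 - 10637) = -47027/(-728/9*4 - 10637) = -47027/(-2912/9 - 10637) = -47027/(-98645/9) = -47027*(-9/98645) = 423243/98645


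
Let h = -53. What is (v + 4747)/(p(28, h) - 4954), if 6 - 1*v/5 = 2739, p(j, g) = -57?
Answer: 8918/5011 ≈ 1.7797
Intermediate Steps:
v = -13665 (v = 30 - 5*2739 = 30 - 13695 = -13665)
(v + 4747)/(p(28, h) - 4954) = (-13665 + 4747)/(-57 - 4954) = -8918/(-5011) = -8918*(-1/5011) = 8918/5011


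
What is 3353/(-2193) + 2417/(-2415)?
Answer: -1488664/588455 ≈ -2.5298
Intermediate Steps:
3353/(-2193) + 2417/(-2415) = 3353*(-1/2193) + 2417*(-1/2415) = -3353/2193 - 2417/2415 = -1488664/588455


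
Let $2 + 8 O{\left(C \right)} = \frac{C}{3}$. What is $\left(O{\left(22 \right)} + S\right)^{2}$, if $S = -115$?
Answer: $\frac{117649}{9} \approx 13072.0$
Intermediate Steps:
$O{\left(C \right)} = - \frac{1}{4} + \frac{C}{24}$ ($O{\left(C \right)} = - \frac{1}{4} + \frac{C \frac{1}{3}}{8} = - \frac{1}{4} + \frac{\frac{1}{3} C}{8} = - \frac{1}{4} + \frac{C}{24}$)
$\left(O{\left(22 \right)} + S\right)^{2} = \left(\left(- \frac{1}{4} + \frac{1}{24} \cdot 22\right) - 115\right)^{2} = \left(\left(- \frac{1}{4} + \frac{11}{12}\right) - 115\right)^{2} = \left(\frac{2}{3} - 115\right)^{2} = \left(- \frac{343}{3}\right)^{2} = \frac{117649}{9}$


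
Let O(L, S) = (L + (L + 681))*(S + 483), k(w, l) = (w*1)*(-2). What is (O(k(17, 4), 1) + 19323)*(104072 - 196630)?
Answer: -29249716370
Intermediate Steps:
k(w, l) = -2*w (k(w, l) = w*(-2) = -2*w)
O(L, S) = (483 + S)*(681 + 2*L) (O(L, S) = (L + (681 + L))*(483 + S) = (681 + 2*L)*(483 + S) = (483 + S)*(681 + 2*L))
(O(k(17, 4), 1) + 19323)*(104072 - 196630) = ((328923 + 681*1 + 966*(-2*17) + 2*(-2*17)*1) + 19323)*(104072 - 196630) = ((328923 + 681 + 966*(-34) + 2*(-34)*1) + 19323)*(-92558) = ((328923 + 681 - 32844 - 68) + 19323)*(-92558) = (296692 + 19323)*(-92558) = 316015*(-92558) = -29249716370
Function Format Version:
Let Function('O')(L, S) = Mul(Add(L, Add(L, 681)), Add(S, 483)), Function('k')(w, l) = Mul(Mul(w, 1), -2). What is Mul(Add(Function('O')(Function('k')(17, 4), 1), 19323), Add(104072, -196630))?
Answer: -29249716370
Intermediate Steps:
Function('k')(w, l) = Mul(-2, w) (Function('k')(w, l) = Mul(w, -2) = Mul(-2, w))
Function('O')(L, S) = Mul(Add(483, S), Add(681, Mul(2, L))) (Function('O')(L, S) = Mul(Add(L, Add(681, L)), Add(483, S)) = Mul(Add(681, Mul(2, L)), Add(483, S)) = Mul(Add(483, S), Add(681, Mul(2, L))))
Mul(Add(Function('O')(Function('k')(17, 4), 1), 19323), Add(104072, -196630)) = Mul(Add(Add(328923, Mul(681, 1), Mul(966, Mul(-2, 17)), Mul(2, Mul(-2, 17), 1)), 19323), Add(104072, -196630)) = Mul(Add(Add(328923, 681, Mul(966, -34), Mul(2, -34, 1)), 19323), -92558) = Mul(Add(Add(328923, 681, -32844, -68), 19323), -92558) = Mul(Add(296692, 19323), -92558) = Mul(316015, -92558) = -29249716370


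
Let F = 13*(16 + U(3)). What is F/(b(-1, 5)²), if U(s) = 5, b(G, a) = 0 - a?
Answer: 273/25 ≈ 10.920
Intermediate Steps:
b(G, a) = -a
F = 273 (F = 13*(16 + 5) = 13*21 = 273)
F/(b(-1, 5)²) = 273/((-1*5)²) = 273/((-5)²) = 273/25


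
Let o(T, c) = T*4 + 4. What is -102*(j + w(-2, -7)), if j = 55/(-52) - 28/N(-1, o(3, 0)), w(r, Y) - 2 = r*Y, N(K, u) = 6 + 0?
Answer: -27251/26 ≈ -1048.1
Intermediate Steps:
o(T, c) = 4 + 4*T (o(T, c) = 4*T + 4 = 4 + 4*T)
N(K, u) = 6
w(r, Y) = 2 + Y*r (w(r, Y) = 2 + r*Y = 2 + Y*r)
j = -893/156 (j = 55/(-52) - 28/6 = 55*(-1/52) - 28*⅙ = -55/52 - 14/3 = -893/156 ≈ -5.7244)
-102*(j + w(-2, -7)) = -102*(-893/156 + (2 - 7*(-2))) = -102*(-893/156 + (2 + 14)) = -102*(-893/156 + 16) = -102*1603/156 = -27251/26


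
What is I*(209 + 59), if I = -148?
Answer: -39664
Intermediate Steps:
I*(209 + 59) = -148*(209 + 59) = -148*268 = -39664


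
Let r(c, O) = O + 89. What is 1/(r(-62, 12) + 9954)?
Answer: 1/10055 ≈ 9.9453e-5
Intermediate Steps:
r(c, O) = 89 + O
1/(r(-62, 12) + 9954) = 1/((89 + 12) + 9954) = 1/(101 + 9954) = 1/10055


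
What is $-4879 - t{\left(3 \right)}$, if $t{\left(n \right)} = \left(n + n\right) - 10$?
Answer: $-4875$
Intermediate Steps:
$t{\left(n \right)} = -10 + 2 n$ ($t{\left(n \right)} = 2 n - 10 = -10 + 2 n$)
$-4879 - t{\left(3 \right)} = -4879 - \left(-10 + 2 \cdot 3\right) = -4879 - \left(-10 + 6\right) = -4879 - -4 = -4879 + 4 = -4875$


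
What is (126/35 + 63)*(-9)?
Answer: -2997/5 ≈ -599.40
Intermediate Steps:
(126/35 + 63)*(-9) = (126*(1/35) + 63)*(-9) = (18/5 + 63)*(-9) = (333/5)*(-9) = -2997/5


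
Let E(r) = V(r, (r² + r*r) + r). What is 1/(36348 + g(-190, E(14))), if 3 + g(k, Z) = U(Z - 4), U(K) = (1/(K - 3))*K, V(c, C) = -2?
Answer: 3/109037 ≈ 2.7514e-5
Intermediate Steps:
E(r) = -2
U(K) = K/(-3 + K) (U(K) = (1/(-3 + K))*K = K/(-3 + K))
g(k, Z) = -3 + (-4 + Z)/(-7 + Z) (g(k, Z) = -3 + (Z - 4)/(-3 + (Z - 4)) = -3 + (-4 + Z)/(-3 + (-4 + Z)) = -3 + (-4 + Z)/(-7 + Z))
1/(36348 + g(-190, E(14))) = 1/(36348 + (17 - 2*(-2))/(-7 - 2)) = 1/(36348 + (17 + 4)/(-9)) = 1/(36348 - ⅑*21) = 1/(36348 - 7/3) = 1/(109037/3) = 3/109037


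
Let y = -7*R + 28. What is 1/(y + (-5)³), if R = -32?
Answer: 1/127 ≈ 0.0078740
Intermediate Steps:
y = 252 (y = -7*(-32) + 28 = 224 + 28 = 252)
1/(y + (-5)³) = 1/(252 + (-5)³) = 1/(252 - 125) = 1/127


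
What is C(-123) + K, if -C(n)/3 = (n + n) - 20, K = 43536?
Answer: 44334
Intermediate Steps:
C(n) = 60 - 6*n (C(n) = -3*((n + n) - 20) = -3*(2*n - 20) = -3*(-20 + 2*n) = 60 - 6*n)
C(-123) + K = (60 - 6*(-123)) + 43536 = (60 + 738) + 43536 = 798 + 43536 = 44334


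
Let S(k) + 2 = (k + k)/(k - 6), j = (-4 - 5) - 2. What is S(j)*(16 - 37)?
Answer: 252/17 ≈ 14.824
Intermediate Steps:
j = -11 (j = -9 - 2 = -11)
S(k) = -2 + 2*k/(-6 + k) (S(k) = -2 + (k + k)/(k - 6) = -2 + (2*k)/(-6 + k) = -2 + 2*k/(-6 + k))
S(j)*(16 - 37) = (12/(-6 - 11))*(16 - 37) = (12/(-17))*(-21) = (12*(-1/17))*(-21) = -12/17*(-21) = 252/17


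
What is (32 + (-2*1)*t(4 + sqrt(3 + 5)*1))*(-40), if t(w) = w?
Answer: -960 + 160*sqrt(2) ≈ -733.73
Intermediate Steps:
(32 + (-2*1)*t(4 + sqrt(3 + 5)*1))*(-40) = (32 + (-2*1)*(4 + sqrt(3 + 5)*1))*(-40) = (32 - 2*(4 + sqrt(8)*1))*(-40) = (32 - 2*(4 + (2*sqrt(2))*1))*(-40) = (32 - 2*(4 + 2*sqrt(2)))*(-40) = (32 + (-8 - 4*sqrt(2)))*(-40) = (24 - 4*sqrt(2))*(-40) = -960 + 160*sqrt(2)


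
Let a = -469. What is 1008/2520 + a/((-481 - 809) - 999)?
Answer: 989/1635 ≈ 0.60489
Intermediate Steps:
1008/2520 + a/((-481 - 809) - 999) = 1008/2520 - 469/((-481 - 809) - 999) = 1008*(1/2520) - 469/(-1290 - 999) = ⅖ - 469/(-2289) = ⅖ - 469*(-1/2289) = ⅖ + 67/327 = 989/1635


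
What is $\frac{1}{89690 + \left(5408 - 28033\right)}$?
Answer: $\frac{1}{67065} \approx 1.4911 \cdot 10^{-5}$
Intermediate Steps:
$\frac{1}{89690 + \left(5408 - 28033\right)} = \frac{1}{89690 - 22625} = \frac{1}{67065}$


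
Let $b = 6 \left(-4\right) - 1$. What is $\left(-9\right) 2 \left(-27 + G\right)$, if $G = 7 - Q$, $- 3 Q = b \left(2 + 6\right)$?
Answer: $1560$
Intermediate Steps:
$b = -25$ ($b = -24 - 1 = -25$)
$Q = \frac{200}{3}$ ($Q = - \frac{\left(-25\right) \left(2 + 6\right)}{3} = - \frac{\left(-25\right) 8}{3} = \left(- \frac{1}{3}\right) \left(-200\right) = \frac{200}{3} \approx 66.667$)
$G = - \frac{179}{3}$ ($G = 7 - \frac{200}{3} = - \frac{179}{3} \approx -59.667$)
$\left(-9\right) 2 \left(-27 + G\right) = \left(-9\right) 2 \left(-27 - \frac{179}{3}\right) = \left(-18\right) \left(- \frac{260}{3}\right) = 1560$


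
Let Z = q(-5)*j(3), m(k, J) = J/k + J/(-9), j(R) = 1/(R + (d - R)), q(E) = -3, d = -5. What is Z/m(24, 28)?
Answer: -54/175 ≈ -0.30857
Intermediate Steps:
j(R) = -1/5 (j(R) = 1/(R + (-5 - R)) = 1/(-5) = -1/5)
m(k, J) = -J/9 + J/k (m(k, J) = J/k + J*(-1/9) = J/k - J/9 = -J/9 + J/k)
Z = 3/5 (Z = -3*(-1/5) = 3/5 ≈ 0.60000)
Z/m(24, 28) = 3/(5*(-1/9*28 + 28/24)) = 3/(5*(-28/9 + 28*(1/24))) = 3/(5*(-28/9 + 7/6)) = 3/(5*(-35/18)) = (3/5)*(-18/35) = -54/175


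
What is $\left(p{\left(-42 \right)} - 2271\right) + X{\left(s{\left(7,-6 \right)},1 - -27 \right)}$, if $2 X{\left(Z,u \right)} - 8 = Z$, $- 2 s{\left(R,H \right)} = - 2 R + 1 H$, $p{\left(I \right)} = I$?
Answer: $-2304$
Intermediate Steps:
$s{\left(R,H \right)} = R - \frac{H}{2}$ ($s{\left(R,H \right)} = - \frac{- 2 R + 1 H}{2} = - \frac{- 2 R + H}{2} = - \frac{H - 2 R}{2} = R - \frac{H}{2}$)
$X{\left(Z,u \right)} = 4 + \frac{Z}{2}$
$\left(p{\left(-42 \right)} - 2271\right) + X{\left(s{\left(7,-6 \right)},1 - -27 \right)} = \left(-42 - 2271\right) + \left(4 + \frac{7 - -3}{2}\right) = -2313 + \left(4 + \frac{7 + 3}{2}\right) = -2313 + \left(4 + \frac{1}{2} \cdot 10\right) = -2313 + \left(4 + 5\right) = -2313 + 9 = -2304$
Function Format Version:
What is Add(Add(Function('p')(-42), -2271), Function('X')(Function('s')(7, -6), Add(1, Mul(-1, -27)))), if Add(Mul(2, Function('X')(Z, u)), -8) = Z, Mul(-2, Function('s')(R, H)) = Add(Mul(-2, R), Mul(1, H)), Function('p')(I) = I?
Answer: -2304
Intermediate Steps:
Function('s')(R, H) = Add(R, Mul(Rational(-1, 2), H)) (Function('s')(R, H) = Mul(Rational(-1, 2), Add(Mul(-2, R), Mul(1, H))) = Mul(Rational(-1, 2), Add(Mul(-2, R), H)) = Mul(Rational(-1, 2), Add(H, Mul(-2, R))) = Add(R, Mul(Rational(-1, 2), H)))
Function('X')(Z, u) = Add(4, Mul(Rational(1, 2), Z))
Add(Add(Function('p')(-42), -2271), Function('X')(Function('s')(7, -6), Add(1, Mul(-1, -27)))) = Add(Add(-42, -2271), Add(4, Mul(Rational(1, 2), Add(7, Mul(Rational(-1, 2), -6))))) = Add(-2313, Add(4, Mul(Rational(1, 2), Add(7, 3)))) = Add(-2313, Add(4, Mul(Rational(1, 2), 10))) = Add(-2313, Add(4, 5)) = Add(-2313, 9) = -2304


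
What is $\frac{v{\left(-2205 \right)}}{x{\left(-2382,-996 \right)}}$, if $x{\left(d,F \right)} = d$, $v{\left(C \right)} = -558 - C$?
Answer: $- \frac{549}{794} \approx -0.69144$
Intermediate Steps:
$\frac{v{\left(-2205 \right)}}{x{\left(-2382,-996 \right)}} = \frac{-558 - -2205}{-2382} = \left(-558 + 2205\right) \left(- \frac{1}{2382}\right) = 1647 \left(- \frac{1}{2382}\right) = - \frac{549}{794}$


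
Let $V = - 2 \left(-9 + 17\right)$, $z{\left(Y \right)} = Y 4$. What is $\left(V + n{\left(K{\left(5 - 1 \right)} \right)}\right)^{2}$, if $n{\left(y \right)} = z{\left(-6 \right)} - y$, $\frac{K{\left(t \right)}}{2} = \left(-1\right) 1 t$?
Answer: $1024$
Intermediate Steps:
$z{\left(Y \right)} = 4 Y$
$K{\left(t \right)} = - 2 t$ ($K{\left(t \right)} = 2 \left(-1\right) 1 t = 2 \left(- t\right) = - 2 t$)
$V = -16$ ($V = \left(-2\right) 8 = -16$)
$n{\left(y \right)} = -24 - y$ ($n{\left(y \right)} = 4 \left(-6\right) - y = -24 - y$)
$\left(V + n{\left(K{\left(5 - 1 \right)} \right)}\right)^{2} = \left(-16 - \left(24 - 2 \left(5 - 1\right)\right)\right)^{2} = \left(-16 - \left(24 - 8\right)\right)^{2} = \left(-16 - 16\right)^{2} = \left(-32\right)^{2} = 1024$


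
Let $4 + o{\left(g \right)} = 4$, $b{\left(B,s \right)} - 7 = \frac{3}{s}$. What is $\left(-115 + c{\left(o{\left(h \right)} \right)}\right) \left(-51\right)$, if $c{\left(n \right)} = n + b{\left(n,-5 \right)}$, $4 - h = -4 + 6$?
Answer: $\frac{27693}{5} \approx 5538.6$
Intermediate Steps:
$h = 2$ ($h = 4 - \left(-4 + 6\right) = 4 - 2 = 2$)
$b{\left(B,s \right)} = 7 + \frac{3}{s}$
$o{\left(g \right)} = 0$ ($o{\left(g \right)} = -4 + 4 = 0$)
$c{\left(n \right)} = \frac{32}{5} + n$ ($c{\left(n \right)} = n + \left(7 + \frac{3}{-5}\right) = n + \left(7 + 3 \left(- \frac{1}{5}\right)\right) = n + \left(7 - \frac{3}{5}\right) = n + \frac{32}{5} = \frac{32}{5} + n$)
$\left(-115 + c{\left(o{\left(h \right)} \right)}\right) \left(-51\right) = \left(-115 + \left(\frac{32}{5} + 0\right)\right) \left(-51\right) = \left(-115 + \frac{32}{5}\right) \left(-51\right) = \left(- \frac{543}{5}\right) \left(-51\right) = \frac{27693}{5}$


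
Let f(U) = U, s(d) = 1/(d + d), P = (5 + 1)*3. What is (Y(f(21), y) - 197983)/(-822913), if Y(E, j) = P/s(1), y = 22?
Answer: 197947/822913 ≈ 0.24054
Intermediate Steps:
P = 18 (P = 6*3 = 18)
s(d) = 1/(2*d)
Y(E, j) = 36 (Y(E, j) = 18/((½)/1) = 18/((½)*1) = 18/(½) = 2*18 = 36)
(Y(f(21), y) - 197983)/(-822913) = (36 - 197983)/(-822913) = -197947*(-1/822913) = 197947/822913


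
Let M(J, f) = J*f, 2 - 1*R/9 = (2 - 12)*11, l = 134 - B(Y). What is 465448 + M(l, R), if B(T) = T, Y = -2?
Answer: 602536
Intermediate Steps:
l = 136 (l = 134 - 1*(-2) = 134 + 2 = 136)
R = 1008 (R = 18 - 9*(2 - 12)*11 = 18 - (-90)*11 = 18 - 9*(-110) = 18 + 990 = 1008)
465448 + M(l, R) = 465448 + 136*1008 = 465448 + 137088 = 602536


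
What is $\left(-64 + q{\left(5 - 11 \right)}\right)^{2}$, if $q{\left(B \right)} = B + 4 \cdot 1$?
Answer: $4356$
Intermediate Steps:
$q{\left(B \right)} = 4 + B$ ($q{\left(B \right)} = B + 4 = 4 + B$)
$\left(-64 + q{\left(5 - 11 \right)}\right)^{2} = \left(-64 + \left(4 + \left(5 - 11\right)\right)\right)^{2} = \left(-64 + \left(4 - 6\right)\right)^{2} = \left(-64 - 2\right)^{2} = \left(-66\right)^{2} = 4356$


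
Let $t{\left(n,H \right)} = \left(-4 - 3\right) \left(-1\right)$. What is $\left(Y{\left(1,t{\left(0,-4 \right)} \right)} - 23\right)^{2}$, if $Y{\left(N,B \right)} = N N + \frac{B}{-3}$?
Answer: $\frac{5329}{9} \approx 592.11$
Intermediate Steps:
$t{\left(n,H \right)} = 7$ ($t{\left(n,H \right)} = \left(-7\right) \left(-1\right) = 7$)
$Y{\left(N,B \right)} = N^{2} - \frac{B}{3}$
$\left(Y{\left(1,t{\left(0,-4 \right)} \right)} - 23\right)^{2} = \left(\left(1^{2} - \frac{7}{3}\right) - 23\right)^{2} = \left(\left(1 - \frac{7}{3}\right) - 23\right)^{2} = \left(- \frac{4}{3} - 23\right)^{2} = \left(- \frac{73}{3}\right)^{2} = \frac{5329}{9}$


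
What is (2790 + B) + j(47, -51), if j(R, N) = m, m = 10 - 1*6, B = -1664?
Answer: 1130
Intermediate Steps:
m = 4 (m = 10 - 6 = 4)
j(R, N) = 4
(2790 + B) + j(47, -51) = (2790 - 1664) + 4 = 1126 + 4 = 1130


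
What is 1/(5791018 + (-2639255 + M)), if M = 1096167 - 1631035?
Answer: 1/2616895 ≈ 3.8213e-7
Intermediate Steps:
M = -534868
1/(5791018 + (-2639255 + M)) = 1/(5791018 + (-2639255 - 534868)) = 1/(5791018 - 3174123) = 1/2616895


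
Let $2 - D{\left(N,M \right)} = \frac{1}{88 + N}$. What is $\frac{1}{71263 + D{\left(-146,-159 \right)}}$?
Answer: $\frac{58}{4133371} \approx 1.4032 \cdot 10^{-5}$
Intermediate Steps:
$D{\left(N,M \right)} = 2 - \frac{1}{88 + N}$
$\frac{1}{71263 + D{\left(-146,-159 \right)}} = \frac{1}{71263 + \frac{175 + 2 \left(-146\right)}{88 - 146}} = \frac{1}{71263 + \frac{175 - 292}{-58}} = \frac{1}{71263 - - \frac{117}{58}} = \frac{1}{71263 + \frac{117}{58}} = \frac{1}{\frac{4133371}{58}} = \frac{58}{4133371}$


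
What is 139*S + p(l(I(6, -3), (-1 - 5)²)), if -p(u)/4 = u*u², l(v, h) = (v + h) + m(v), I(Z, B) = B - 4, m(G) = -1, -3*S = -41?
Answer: -257725/3 ≈ -85908.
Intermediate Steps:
S = 41/3 (S = -⅓*(-41) = 41/3 ≈ 13.667)
I(Z, B) = -4 + B
l(v, h) = -1 + h + v (l(v, h) = (v + h) - 1 = (h + v) - 1 = -1 + h + v)
p(u) = -4*u³ (p(u) = -4*u*u² = -4*u³)
139*S + p(l(I(6, -3), (-1 - 5)²)) = 139*(41/3) - 4*(-1 + (-1 - 5)² + (-4 - 3))³ = 5699/3 - 4*(-1 + (-6)² - 7)³ = 5699/3 - 4*(-1 + 36 - 7)³ = 5699/3 - 4*28³ = 5699/3 - 4*21952 = 5699/3 - 87808 = -257725/3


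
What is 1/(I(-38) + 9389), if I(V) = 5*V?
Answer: 1/9199 ≈ 0.00010871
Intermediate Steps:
1/(I(-38) + 9389) = 1/(5*(-38) + 9389) = 1/(-190 + 9389) = 1/9199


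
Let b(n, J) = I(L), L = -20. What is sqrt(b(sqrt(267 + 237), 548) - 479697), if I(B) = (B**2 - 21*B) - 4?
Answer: 3*I*sqrt(53209) ≈ 692.01*I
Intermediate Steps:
I(B) = -4 + B**2 - 21*B
b(n, J) = 816 (b(n, J) = -4 + (-20)**2 - 21*(-20) = -4 + 400 + 420 = 816)
sqrt(b(sqrt(267 + 237), 548) - 479697) = sqrt(816 - 479697) = sqrt(-478881) = 3*I*sqrt(53209)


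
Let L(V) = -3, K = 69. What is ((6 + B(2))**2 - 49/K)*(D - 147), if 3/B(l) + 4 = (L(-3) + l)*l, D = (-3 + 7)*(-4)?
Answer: -1328939/276 ≈ -4815.0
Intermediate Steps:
D = -16 (D = 4*(-4) = -16)
B(l) = 3/(-4 + l*(-3 + l)) (B(l) = 3/(-4 + (-3 + l)*l) = 3/(-4 + l*(-3 + l)))
((6 + B(2))**2 - 49/K)*(D - 147) = ((6 + 3/(-4 + 2**2 - 3*2))**2 - 49/69)*(-16 - 147) = ((6 + 3/(-4 + 4 - 6))**2 - 49/69)*(-163) = ((6 + 3/(-6))**2 - 1*49/69)*(-163) = ((6 + 3*(-1/6))**2 - 49/69)*(-163) = ((6 - 1/2)**2 - 49/69)*(-163) = ((11/2)**2 - 49/69)*(-163) = (121/4 - 49/69)*(-163) = (8153/276)*(-163) = -1328939/276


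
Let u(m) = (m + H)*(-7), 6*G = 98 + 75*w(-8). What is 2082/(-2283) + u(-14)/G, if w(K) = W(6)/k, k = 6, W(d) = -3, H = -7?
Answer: 1258430/92081 ≈ 13.667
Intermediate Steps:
w(K) = -½ (w(K) = -3/6 = -3*⅙ = -½)
G = 121/12 (G = (98 + 75*(-½))/6 = (98 - 75/2)/6 = (⅙)*(121/2) = 121/12 ≈ 10.083)
u(m) = 49 - 7*m (u(m) = (m - 7)*(-7) = (-7 + m)*(-7) = 49 - 7*m)
2082/(-2283) + u(-14)/G = 2082/(-2283) + (49 - 7*(-14))/(121/12) = 2082*(-1/2283) + (49 + 98)*(12/121) = -694/761 + 147*(12/121) = -694/761 + 1764/121 = 1258430/92081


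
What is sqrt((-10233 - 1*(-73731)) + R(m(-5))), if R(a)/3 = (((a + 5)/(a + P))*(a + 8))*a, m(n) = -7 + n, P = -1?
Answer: sqrt(10744266)/13 ≈ 252.14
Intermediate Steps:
R(a) = 3*a*(5 + a)*(8 + a)/(-1 + a) (R(a) = 3*((((a + 5)/(a - 1))*(a + 8))*a) = 3*((((5 + a)/(-1 + a))*(8 + a))*a) = 3*(((5 + a)*(8 + a)/(-1 + a))*a) = 3*(a*(5 + a)*(8 + a)/(-1 + a)) = 3*a*(5 + a)*(8 + a)/(-1 + a))
sqrt((-10233 - 1*(-73731)) + R(m(-5))) = sqrt((-10233 - 1*(-73731)) + 3*(-7 - 5)*(40 + (-7 - 5)**2 + 13*(-7 - 5))/(-1 + (-7 - 5))) = sqrt((-10233 + 73731) + 3*(-12)*(40 + (-12)**2 + 13*(-12))/(-1 - 12)) = sqrt(63498 + 3*(-12)*(40 + 144 - 156)/(-13)) = sqrt(63498 + 3*(-12)*(-1/13)*28) = sqrt(63498 + 1008/13) = sqrt(826482/13) = sqrt(10744266)/13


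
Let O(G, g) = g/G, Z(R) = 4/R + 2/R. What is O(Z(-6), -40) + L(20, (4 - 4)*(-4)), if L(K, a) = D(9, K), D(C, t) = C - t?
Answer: 29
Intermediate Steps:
L(K, a) = 9 - K
Z(R) = 6/R
O(Z(-6), -40) + L(20, (4 - 4)*(-4)) = -40/(6/(-6)) + (9 - 1*20) = -40/(6*(-⅙)) + (9 - 20) = -40/(-1) - 11 = -40*(-1) - 11 = 40 - 11 = 29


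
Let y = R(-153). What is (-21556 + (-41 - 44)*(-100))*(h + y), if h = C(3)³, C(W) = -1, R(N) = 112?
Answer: -1449216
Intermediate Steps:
h = -1 (h = (-1)³ = -1)
y = 112
(-21556 + (-41 - 44)*(-100))*(h + y) = (-21556 + (-41 - 44)*(-100))*(-1 + 112) = (-21556 - 85*(-100))*111 = (-21556 + 8500)*111 = -13056*111 = -1449216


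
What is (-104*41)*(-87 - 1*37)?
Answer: 528736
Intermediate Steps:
(-104*41)*(-87 - 1*37) = -4264*(-87 - 37) = -4264*(-124) = 528736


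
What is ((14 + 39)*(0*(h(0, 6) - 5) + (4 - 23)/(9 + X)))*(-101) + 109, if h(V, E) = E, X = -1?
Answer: 102579/8 ≈ 12822.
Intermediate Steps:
((14 + 39)*(0*(h(0, 6) - 5) + (4 - 23)/(9 + X)))*(-101) + 109 = ((14 + 39)*(0*(6 - 5) + (4 - 23)/(9 - 1)))*(-101) + 109 = (53*(0*1 - 19/8))*(-101) + 109 = (53*(0 - 19*1/8))*(-101) + 109 = (53*(0 - 19/8))*(-101) + 109 = (53*(-19/8))*(-101) + 109 = -1007/8*(-101) + 109 = 101707/8 + 109 = 102579/8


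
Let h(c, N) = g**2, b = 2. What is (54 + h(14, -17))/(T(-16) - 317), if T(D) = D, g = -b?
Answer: -58/333 ≈ -0.17417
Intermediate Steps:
g = -2 (g = -1*2 = -2)
h(c, N) = 4 (h(c, N) = (-2)**2 = 4)
(54 + h(14, -17))/(T(-16) - 317) = (54 + 4)/(-16 - 317) = 58/(-333) = 58*(-1/333) = -58/333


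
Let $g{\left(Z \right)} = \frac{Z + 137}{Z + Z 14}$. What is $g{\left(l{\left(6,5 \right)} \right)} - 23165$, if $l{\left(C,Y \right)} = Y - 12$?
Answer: $- \frac{486491}{21} \approx -23166.0$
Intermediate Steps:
$l{\left(C,Y \right)} = -12 + Y$
$g{\left(Z \right)} = \frac{137 + Z}{15 Z}$ ($g{\left(Z \right)} = \frac{137 + Z}{Z + 14 Z} = \frac{137 + Z}{15 Z}$)
$g{\left(l{\left(6,5 \right)} \right)} - 23165 = \frac{137 + \left(-12 + 5\right)}{15 \left(-12 + 5\right)} - 23165 = \frac{137 - 7}{15 \left(-7\right)} - 23165 = \frac{1}{15} \left(- \frac{1}{7}\right) 130 - 23165 = - \frac{26}{21} - 23165 = - \frac{486491}{21}$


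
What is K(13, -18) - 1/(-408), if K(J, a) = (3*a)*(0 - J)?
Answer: 286417/408 ≈ 702.00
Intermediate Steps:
K(J, a) = -3*J*a (K(J, a) = (3*a)*(-J) = -3*J*a)
K(13, -18) - 1/(-408) = -3*13*(-18) - 1/(-408) = 702 - 1*(-1/408) = 702 + 1/408 = 286417/408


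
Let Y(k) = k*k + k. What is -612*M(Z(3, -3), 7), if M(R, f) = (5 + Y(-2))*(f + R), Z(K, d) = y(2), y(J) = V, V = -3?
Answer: -17136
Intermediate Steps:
Y(k) = k + k² (Y(k) = k² + k = k + k²)
y(J) = -3
Z(K, d) = -3
M(R, f) = 7*R + 7*f (M(R, f) = (5 - 2*(1 - 2))*(f + R) = (5 - 2*(-1))*(R + f) = (5 + 2)*(R + f) = 7*(R + f) = 7*R + 7*f)
-612*M(Z(3, -3), 7) = -612*(7*(-3) + 7*7) = -612*(-21 + 49) = -612*28 = -17136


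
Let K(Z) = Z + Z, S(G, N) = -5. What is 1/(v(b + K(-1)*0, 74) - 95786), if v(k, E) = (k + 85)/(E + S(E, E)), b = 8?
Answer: -23/2203047 ≈ -1.0440e-5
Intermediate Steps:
K(Z) = 2*Z
v(k, E) = (85 + k)/(-5 + E) (v(k, E) = (k + 85)/(E - 5) = (85 + k)/(-5 + E))
1/(v(b + K(-1)*0, 74) - 95786) = 1/((85 + (8 + (2*(-1))*0))/(-5 + 74) - 95786) = 1/((85 + (8 - 2*0))/69 - 95786) = 1/((85 + (8 + 0))/69 - 95786) = 1/((85 + 8)/69 - 95786) = 1/((1/69)*93 - 95786) = 1/(31/23 - 95786) = 1/(-2203047/23) = -23/2203047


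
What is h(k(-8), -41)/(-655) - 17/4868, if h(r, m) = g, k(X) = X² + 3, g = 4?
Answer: -30607/3188540 ≈ -0.0095991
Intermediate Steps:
k(X) = 3 + X²
h(r, m) = 4
h(k(-8), -41)/(-655) - 17/4868 = 4/(-655) - 17/4868 = 4*(-1/655) - 17*1/4868 = -4/655 - 17/4868 = -30607/3188540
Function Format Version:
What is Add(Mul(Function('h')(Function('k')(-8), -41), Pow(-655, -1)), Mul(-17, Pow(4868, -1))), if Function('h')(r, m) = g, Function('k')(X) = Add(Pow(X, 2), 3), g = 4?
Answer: Rational(-30607, 3188540) ≈ -0.0095991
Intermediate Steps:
Function('k')(X) = Add(3, Pow(X, 2))
Function('h')(r, m) = 4
Add(Mul(Function('h')(Function('k')(-8), -41), Pow(-655, -1)), Mul(-17, Pow(4868, -1))) = Add(Mul(4, Pow(-655, -1)), Mul(-17, Pow(4868, -1))) = Add(Mul(4, Rational(-1, 655)), Mul(-17, Rational(1, 4868))) = Add(Rational(-4, 655), Rational(-17, 4868)) = Rational(-30607, 3188540)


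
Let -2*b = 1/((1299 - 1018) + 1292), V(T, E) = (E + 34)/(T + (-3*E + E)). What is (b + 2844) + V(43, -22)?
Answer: 259482051/91234 ≈ 2844.1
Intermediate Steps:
V(T, E) = (34 + E)/(T - 2*E)
b = -1/3146 (b = -1/(2*((1299 - 1018) + 1292)) = -1/(2*(281 + 1292)) = -½/1573 = -½*1/1573 = -1/3146 ≈ -0.00031786)
(b + 2844) + V(43, -22) = (-1/3146 + 2844) + (-34 - 1*(-22))/(-1*43 + 2*(-22)) = 8947223/3146 + (-34 + 22)/(-43 - 44) = 8947223/3146 - 12/(-87) = 8947223/3146 - 1/87*(-12) = 8947223/3146 + 4/29 = 259482051/91234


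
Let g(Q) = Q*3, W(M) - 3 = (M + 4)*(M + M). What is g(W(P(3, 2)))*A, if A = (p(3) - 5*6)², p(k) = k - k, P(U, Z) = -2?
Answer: -13500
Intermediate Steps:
p(k) = 0
W(M) = 3 + 2*M*(4 + M) (W(M) = 3 + (M + 4)*(M + M) = 3 + (4 + M)*(2*M) = 3 + 2*M*(4 + M))
g(Q) = 3*Q
A = 900 (A = (0 - 5*6)² = (0 - 30)² = (-30)² = 900)
g(W(P(3, 2)))*A = (3*(3 + 2*(-2)² + 8*(-2)))*900 = (3*(3 + 2*4 - 16))*900 = (3*(3 + 8 - 16))*900 = (3*(-5))*900 = -15*900 = -13500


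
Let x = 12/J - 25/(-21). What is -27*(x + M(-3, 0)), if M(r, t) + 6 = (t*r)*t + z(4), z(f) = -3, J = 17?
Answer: 22824/119 ≈ 191.80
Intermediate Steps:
M(r, t) = -9 + r*t**2 (M(r, t) = -6 + ((t*r)*t - 3) = -6 + ((r*t)*t - 3) = -6 + (r*t**2 - 3) = -6 + (-3 + r*t**2) = -9 + r*t**2)
x = 677/357 (x = 12/17 - 25/(-21) = 12*(1/17) - 25*(-1/21) = 12/17 + 25/21 = 677/357 ≈ 1.8964)
-27*(x + M(-3, 0)) = -27*(677/357 + (-9 - 3*0**2)) = -27*(677/357 + (-9 - 3*0)) = -27*(677/357 + (-9 + 0)) = -27*(677/357 - 9) = -27*(-2536/357) = 22824/119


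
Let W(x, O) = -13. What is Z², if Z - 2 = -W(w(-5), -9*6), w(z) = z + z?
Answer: 225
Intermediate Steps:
w(z) = 2*z
Z = 15 (Z = 2 - 1*(-13) = 2 + 13 = 15)
Z² = 15² = 225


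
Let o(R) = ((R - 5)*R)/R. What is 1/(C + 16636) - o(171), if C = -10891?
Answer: -953669/5745 ≈ -166.00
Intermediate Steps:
o(R) = -5 + R (o(R) = ((-5 + R)*R)/R = (R*(-5 + R))/R = -5 + R)
1/(C + 16636) - o(171) = 1/(-10891 + 16636) - (-5 + 171) = 1/5745 - 1*166 = 1/5745 - 166 = -953669/5745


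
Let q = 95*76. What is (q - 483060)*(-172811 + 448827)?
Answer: -131339453440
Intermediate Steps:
q = 7220
(q - 483060)*(-172811 + 448827) = (7220 - 483060)*(-172811 + 448827) = -475840*276016 = -131339453440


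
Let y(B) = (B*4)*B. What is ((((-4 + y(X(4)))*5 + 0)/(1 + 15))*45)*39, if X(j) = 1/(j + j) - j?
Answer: 7871175/256 ≈ 30747.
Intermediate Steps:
X(j) = 1/(2*j) - j
y(B) = 4*B² (y(B) = (4*B)*B = 4*B²)
((((-4 + y(X(4)))*5 + 0)/(1 + 15))*45)*39 = ((((-4 + 4*((½)/4 - 1*4)²)*5 + 0)/(1 + 15))*45)*39 = ((((-4 + 4*((½)*(¼) - 4)²)*5 + 0)/16)*45)*39 = ((((-4 + 4*(⅛ - 4)²)*5 + 0)*(1/16))*45)*39 = ((((-4 + 4*(-31/8)²)*5 + 0)*(1/16))*45)*39 = ((((-4 + 4*(961/64))*5 + 0)*(1/16))*45)*39 = ((((-4 + 961/16)*5 + 0)*(1/16))*45)*39 = ((((897/16)*5 + 0)*(1/16))*45)*39 = (((4485/16 + 0)*(1/16))*45)*39 = (((4485/16)*(1/16))*45)*39 = ((4485/256)*45)*39 = (201825/256)*39 = 7871175/256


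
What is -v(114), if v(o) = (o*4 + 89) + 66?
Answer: -611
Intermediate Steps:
v(o) = 155 + 4*o (v(o) = (4*o + 89) + 66 = (89 + 4*o) + 66 = 155 + 4*o)
-v(114) = -(155 + 4*114) = -(155 + 456) = -1*611 = -611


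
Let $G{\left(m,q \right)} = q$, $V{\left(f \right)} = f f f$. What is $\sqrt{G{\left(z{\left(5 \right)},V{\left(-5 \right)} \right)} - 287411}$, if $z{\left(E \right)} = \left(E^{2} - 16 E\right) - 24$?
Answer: $4 i \sqrt{17971} \approx 536.22 i$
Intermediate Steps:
$z{\left(E \right)} = -24 + E^{2} - 16 E$
$V{\left(f \right)} = f^{3}$ ($V{\left(f \right)} = f^{2} f = f^{3}$)
$\sqrt{G{\left(z{\left(5 \right)},V{\left(-5 \right)} \right)} - 287411} = \sqrt{\left(-5\right)^{3} - 287411} = \sqrt{-125 - 287411} = \sqrt{-287536} = 4 i \sqrt{17971}$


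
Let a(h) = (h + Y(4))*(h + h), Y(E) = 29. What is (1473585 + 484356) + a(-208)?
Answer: 2032405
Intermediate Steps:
a(h) = 2*h*(29 + h) (a(h) = (h + 29)*(h + h) = (29 + h)*(2*h) = 2*h*(29 + h))
(1473585 + 484356) + a(-208) = (1473585 + 484356) + 2*(-208)*(29 - 208) = 1957941 + 2*(-208)*(-179) = 1957941 + 74464 = 2032405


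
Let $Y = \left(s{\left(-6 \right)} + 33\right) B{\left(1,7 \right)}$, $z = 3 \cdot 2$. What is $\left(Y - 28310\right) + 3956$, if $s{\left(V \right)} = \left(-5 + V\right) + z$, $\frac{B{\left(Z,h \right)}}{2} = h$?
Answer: $-23962$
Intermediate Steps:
$z = 6$
$B{\left(Z,h \right)} = 2 h$
$s{\left(V \right)} = 1 + V$ ($s{\left(V \right)} = \left(-5 + V\right) + 6 = 1 + V$)
$Y = 392$ ($Y = \left(\left(1 - 6\right) + 33\right) 2 \cdot 7 = \left(-5 + 33\right) 14 = 28 \cdot 14 = 392$)
$\left(Y - 28310\right) + 3956 = \left(392 - 28310\right) + 3956 = -27918 + 3956 = -23962$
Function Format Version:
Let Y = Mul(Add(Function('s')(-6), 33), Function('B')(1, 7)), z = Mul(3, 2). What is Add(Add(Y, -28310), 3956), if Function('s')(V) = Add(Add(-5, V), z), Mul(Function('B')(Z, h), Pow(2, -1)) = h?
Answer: -23962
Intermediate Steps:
z = 6
Function('B')(Z, h) = Mul(2, h)
Function('s')(V) = Add(1, V) (Function('s')(V) = Add(Add(-5, V), 6) = Add(1, V))
Y = 392 (Y = Mul(Add(Add(1, -6), 33), Mul(2, 7)) = Mul(Add(-5, 33), 14) = Mul(28, 14) = 392)
Add(Add(Y, -28310), 3956) = Add(Add(392, -28310), 3956) = Add(-27918, 3956) = -23962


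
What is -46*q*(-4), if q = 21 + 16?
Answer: 6808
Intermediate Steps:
q = 37
-46*q*(-4) = -46*37*(-4) = -1702*(-4) = 6808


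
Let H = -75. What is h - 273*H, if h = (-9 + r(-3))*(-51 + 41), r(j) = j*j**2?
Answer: 20835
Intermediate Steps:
r(j) = j**3
h = 360 (h = (-9 + (-3)**3)*(-51 + 41) = (-9 - 27)*(-10) = -36*(-10) = 360)
h - 273*H = 360 - 273*(-75) = 360 + 20475 = 20835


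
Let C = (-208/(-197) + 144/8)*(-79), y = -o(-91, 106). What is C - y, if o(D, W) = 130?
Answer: -270956/197 ≈ -1375.4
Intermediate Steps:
y = -130 (y = -1*130 = -130)
C = -296566/197 (C = (-208*(-1/197) + 144*(1/8))*(-79) = (208/197 + 18)*(-79) = (3754/197)*(-79) = -296566/197 ≈ -1505.4)
C - y = -296566/197 - 1*(-130) = -296566/197 + 130 = -270956/197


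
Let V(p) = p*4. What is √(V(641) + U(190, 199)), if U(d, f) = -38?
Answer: √2526 ≈ 50.259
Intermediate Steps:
V(p) = 4*p
√(V(641) + U(190, 199)) = √(4*641 - 38) = √(2564 - 38) = √2526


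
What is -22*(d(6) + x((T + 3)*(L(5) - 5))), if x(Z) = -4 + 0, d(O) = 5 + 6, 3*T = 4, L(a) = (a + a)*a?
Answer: -154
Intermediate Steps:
L(a) = 2*a**2 (L(a) = (2*a)*a = 2*a**2)
T = 4/3 (T = (1/3)*4 = 4/3 ≈ 1.3333)
d(O) = 11
x(Z) = -4
-22*(d(6) + x((T + 3)*(L(5) - 5))) = -22*(11 - 4) = -22*7 = -154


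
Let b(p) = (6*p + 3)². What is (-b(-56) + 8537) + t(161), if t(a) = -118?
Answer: -102470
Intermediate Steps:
b(p) = (3 + 6*p)²
(-b(-56) + 8537) + t(161) = (-9*(1 + 2*(-56))² + 8537) - 118 = (-9*(1 - 112)² + 8537) - 118 = (-9*(-111)² + 8537) - 118 = (-9*12321 + 8537) - 118 = (-1*110889 + 8537) - 118 = (-110889 + 8537) - 118 = -102352 - 118 = -102470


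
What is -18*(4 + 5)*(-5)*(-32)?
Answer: -25920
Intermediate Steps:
-18*(4 + 5)*(-5)*(-32) = -162*(-5)*(-32) = -18*(-45)*(-32) = 810*(-32) = -25920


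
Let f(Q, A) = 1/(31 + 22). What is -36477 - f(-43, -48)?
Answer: -1933282/53 ≈ -36477.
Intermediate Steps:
f(Q, A) = 1/53
-36477 - f(-43, -48) = -36477 - 1*1/53 = -36477 - 1/53 = -1933282/53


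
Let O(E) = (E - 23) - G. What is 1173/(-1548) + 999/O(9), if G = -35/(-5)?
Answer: -174565/3612 ≈ -48.329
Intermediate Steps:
G = 7 (G = -35*(-⅕) = 7)
O(E) = -30 + E (O(E) = (E - 23) - 1*7 = (-23 + E) - 7 = -30 + E)
1173/(-1548) + 999/O(9) = 1173/(-1548) + 999/(-30 + 9) = 1173*(-1/1548) + 999/(-21) = -391/516 + 999*(-1/21) = -391/516 - 333/7 = -174565/3612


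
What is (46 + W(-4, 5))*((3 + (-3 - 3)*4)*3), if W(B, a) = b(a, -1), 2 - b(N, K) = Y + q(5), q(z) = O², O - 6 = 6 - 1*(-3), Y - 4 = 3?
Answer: 11592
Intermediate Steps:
Y = 7 (Y = 4 + 3 = 7)
O = 15 (O = 6 + (6 - 1*(-3)) = 6 + (6 + 3) = 6 + 9 = 15)
q(z) = 225 (q(z) = 15² = 225)
b(N, K) = -230 (b(N, K) = 2 - (7 + 225) = 2 - 1*232 = 2 - 232 = -230)
W(B, a) = -230
(46 + W(-4, 5))*((3 + (-3 - 3)*4)*3) = (46 - 230)*((3 + (-3 - 3)*4)*3) = -184*(3 - 6*4)*3 = -184*(3 - 24)*3 = -(-3864)*3 = -184*(-63) = 11592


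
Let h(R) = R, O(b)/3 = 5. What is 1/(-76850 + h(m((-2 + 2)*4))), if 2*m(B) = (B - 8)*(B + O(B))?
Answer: -1/76910 ≈ -1.3002e-5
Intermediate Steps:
O(b) = 15 (O(b) = 3*5 = 15)
m(B) = (-8 + B)*(15 + B)/2 (m(B) = ((B - 8)*(B + 15))/2 = ((-8 + B)*(15 + B))/2 = (-8 + B)*(15 + B)/2)
1/(-76850 + h(m((-2 + 2)*4))) = 1/(-76850 + (-60 + ((-2 + 2)*4)**2/2 + 7*((-2 + 2)*4)/2)) = 1/(-76850 + (-60 + (0*4)**2/2 + 7*(0*4)/2)) = 1/(-76850 + (-60 + (1/2)*0**2 + (7/2)*0)) = 1/(-76850 + (-60 + (1/2)*0 + 0)) = 1/(-76850 + (-60 + 0 + 0)) = 1/(-76850 - 60) = 1/(-76910) = -1/76910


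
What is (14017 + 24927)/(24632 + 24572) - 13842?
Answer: -170260706/12301 ≈ -13841.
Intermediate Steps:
(14017 + 24927)/(24632 + 24572) - 13842 = 38944/49204 - 13842 = 38944*(1/49204) - 13842 = 9736/12301 - 13842 = -170260706/12301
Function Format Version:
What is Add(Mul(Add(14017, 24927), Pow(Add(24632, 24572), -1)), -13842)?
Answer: Rational(-170260706, 12301) ≈ -13841.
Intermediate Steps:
Add(Mul(Add(14017, 24927), Pow(Add(24632, 24572), -1)), -13842) = Add(Mul(38944, Pow(49204, -1)), -13842) = Add(Mul(38944, Rational(1, 49204)), -13842) = Add(Rational(9736, 12301), -13842) = Rational(-170260706, 12301)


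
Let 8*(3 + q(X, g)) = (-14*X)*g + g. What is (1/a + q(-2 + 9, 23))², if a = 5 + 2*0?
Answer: 126945289/1600 ≈ 79341.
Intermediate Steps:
q(X, g) = -3 + g/8 - 7*X*g/4 (q(X, g) = -3 + ((-14*X)*g + g)/8 = -3 + (-14*X*g + g)/8 = -3 + (g - 14*X*g)/8 = -3 + (g/8 - 7*X*g/4) = -3 + g/8 - 7*X*g/4)
a = 5 (a = 5 + 0 = 5)
(1/a + q(-2 + 9, 23))² = (1/5 + (-3 + (⅛)*23 - 7/4*(-2 + 9)*23))² = (⅕ + (-3 + 23/8 - 7/4*7*23))² = (⅕ + (-3 + 23/8 - 1127/4))² = (⅕ - 2255/8)² = (-11267/40)² = 126945289/1600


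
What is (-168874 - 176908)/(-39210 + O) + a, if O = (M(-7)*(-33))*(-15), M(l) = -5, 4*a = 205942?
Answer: 4293037699/83370 ≈ 51494.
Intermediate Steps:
a = 102971/2 (a = (¼)*205942 = 102971/2 ≈ 51486.)
O = -2475 (O = -5*(-33)*(-15) = 165*(-15) = -2475)
(-168874 - 176908)/(-39210 + O) + a = (-168874 - 176908)/(-39210 - 2475) + 102971/2 = -345782/(-41685) + 102971/2 = -345782*(-1/41685) + 102971/2 = 345782/41685 + 102971/2 = 4293037699/83370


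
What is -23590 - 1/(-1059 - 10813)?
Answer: -280060479/11872 ≈ -23590.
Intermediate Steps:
-23590 - 1/(-1059 - 10813) = -23590 - 1/(-11872) = -23590 - 1*(-1/11872) = -23590 + 1/11872 = -280060479/11872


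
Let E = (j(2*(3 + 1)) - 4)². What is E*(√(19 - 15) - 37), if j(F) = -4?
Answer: -2240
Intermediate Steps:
E = 64 (E = (-4 - 4)² = (-8)² = 64)
E*(√(19 - 15) - 37) = 64*(√(19 - 15) - 37) = 64*(√4 - 37) = 64*(2 - 37) = 64*(-35) = -2240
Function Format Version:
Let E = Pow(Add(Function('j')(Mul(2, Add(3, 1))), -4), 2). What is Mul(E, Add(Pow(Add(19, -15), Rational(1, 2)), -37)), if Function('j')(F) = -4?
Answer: -2240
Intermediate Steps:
E = 64 (E = Pow(Add(-4, -4), 2) = Pow(-8, 2) = 64)
Mul(E, Add(Pow(Add(19, -15), Rational(1, 2)), -37)) = Mul(64, Add(Pow(Add(19, -15), Rational(1, 2)), -37)) = Mul(64, Add(Pow(4, Rational(1, 2)), -37)) = Mul(64, Add(2, -37)) = Mul(64, -35) = -2240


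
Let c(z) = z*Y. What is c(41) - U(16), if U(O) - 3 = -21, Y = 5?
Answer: 223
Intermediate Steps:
U(O) = -18 (U(O) = 3 - 21 = -18)
c(z) = 5*z (c(z) = z*5 = 5*z)
c(41) - U(16) = 5*41 - 1*(-18) = 205 + 18 = 223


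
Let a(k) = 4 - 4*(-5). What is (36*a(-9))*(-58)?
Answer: -50112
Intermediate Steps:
a(k) = 24 (a(k) = 4 + 20 = 24)
(36*a(-9))*(-58) = (36*24)*(-58) = 864*(-58) = -50112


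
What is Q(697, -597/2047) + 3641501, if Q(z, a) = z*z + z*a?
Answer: 8448187461/2047 ≈ 4.1271e+6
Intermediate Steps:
Q(z, a) = z**2 + a*z
Q(697, -597/2047) + 3641501 = 697*(-597/2047 + 697) + 3641501 = 697*(1426162/2047) + 3641501 = 994034914/2047 + 3641501 = 8448187461/2047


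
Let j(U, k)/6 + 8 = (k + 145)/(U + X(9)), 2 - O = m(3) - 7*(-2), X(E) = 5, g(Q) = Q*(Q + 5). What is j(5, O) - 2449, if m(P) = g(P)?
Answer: -12158/5 ≈ -2431.6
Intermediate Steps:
g(Q) = Q*(5 + Q)
m(P) = P*(5 + P)
O = -36 (O = 2 - (3*(5 + 3) - 7*(-2)) = 2 - (3*8 + 14) = 2 - (24 + 14) = 2 - 1*38 = 2 - 38 = -36)
j(U, k) = -48 + 6*(145 + k)/(5 + U) (j(U, k) = -48 + 6*((k + 145)/(U + 5)) = -48 + 6*((145 + k)/(5 + U)) = -48 + 6*(145 + k)/(5 + U))
j(5, O) - 2449 = 6*(105 - 36 - 8*5)/(5 + 5) - 2449 = 6*(105 - 36 - 40)/10 - 2449 = 6*(⅒)*29 - 2449 = 87/5 - 2449 = -12158/5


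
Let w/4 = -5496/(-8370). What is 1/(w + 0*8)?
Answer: 1395/3664 ≈ 0.38073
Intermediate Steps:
w = 3664/1395 (w = 4*(-5496/(-8370)) = 4*(-5496*(-1/8370)) = 4*(916/1395) = 3664/1395 ≈ 2.6265)
1/(w + 0*8) = 1/(3664/1395 + 0*8) = 1/(3664/1395 + 0) = 1/(3664/1395) = 1395/3664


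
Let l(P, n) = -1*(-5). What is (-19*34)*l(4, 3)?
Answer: -3230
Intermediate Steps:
l(P, n) = 5
(-19*34)*l(4, 3) = -19*34*5 = -646*5 = -3230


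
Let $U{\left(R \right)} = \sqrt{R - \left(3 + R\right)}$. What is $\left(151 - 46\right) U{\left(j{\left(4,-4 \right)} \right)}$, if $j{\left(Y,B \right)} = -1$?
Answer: $105 i \sqrt{3} \approx 181.87 i$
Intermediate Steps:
$U{\left(R \right)} = i \sqrt{3}$ ($U{\left(R \right)} = \sqrt{-3} = i \sqrt{3}$)
$\left(151 - 46\right) U{\left(j{\left(4,-4 \right)} \right)} = \left(151 - 46\right) i \sqrt{3} = 105 i \sqrt{3}$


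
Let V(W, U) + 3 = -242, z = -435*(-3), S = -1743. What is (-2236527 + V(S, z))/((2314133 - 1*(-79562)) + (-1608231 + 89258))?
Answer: -1118386/437361 ≈ -2.5571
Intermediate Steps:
z = 1305
V(W, U) = -245 (V(W, U) = -3 - 242 = -245)
(-2236527 + V(S, z))/((2314133 - 1*(-79562)) + (-1608231 + 89258)) = (-2236527 - 245)/((2314133 - 1*(-79562)) + (-1608231 + 89258)) = -2236772/((2314133 + 79562) - 1518973) = -2236772/(2393695 - 1518973) = -2236772/874722 = -2236772*1/874722 = -1118386/437361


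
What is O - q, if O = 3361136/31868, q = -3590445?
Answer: 28605915599/7967 ≈ 3.5906e+6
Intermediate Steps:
O = 840284/7967 (O = 3361136*(1/31868) = 840284/7967 ≈ 105.47)
O - q = 840284/7967 - 1*(-3590445) = 840284/7967 + 3590445 = 28605915599/7967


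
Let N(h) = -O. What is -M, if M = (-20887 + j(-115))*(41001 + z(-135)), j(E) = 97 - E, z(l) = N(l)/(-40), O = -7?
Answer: 6781536455/8 ≈ 8.4769e+8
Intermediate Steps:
N(h) = 7 (N(h) = -1*(-7) = 7)
z(l) = -7/40 (z(l) = 7/(-40) = 7*(-1/40) = -7/40)
M = -6781536455/8 (M = (-20887 + (97 - 1*(-115)))*(41001 - 7/40) = (-20887 + (97 + 115))*(1640033/40) = (-20887 + 212)*(1640033/40) = -20675*1640033/40 = -6781536455/8 ≈ -8.4769e+8)
-M = -1*(-6781536455/8) = 6781536455/8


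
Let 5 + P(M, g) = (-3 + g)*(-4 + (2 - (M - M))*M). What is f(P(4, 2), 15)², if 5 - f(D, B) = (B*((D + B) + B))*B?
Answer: 22278400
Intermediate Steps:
P(M, g) = -5 + (-4 + 2*M)*(-3 + g) (P(M, g) = -5 + (-3 + g)*(-4 + (2 - (M - M))*M) = -5 + (-3 + g)*(-4 + (2 - 1*0)*M) = -5 + (-3 + g)*(-4 + (2 + 0)*M) = -5 + (-3 + g)*(-4 + 2*M) = -5 + (-4 + 2*M)*(-3 + g))
f(D, B) = 5 - B²*(D + 2*B) (f(D, B) = 5 - B*((D + B) + B)*B = 5 - B*((B + D) + B)*B = 5 - B*(D + 2*B)*B = 5 - B²*(D + 2*B))
f(P(4, 2), 15)² = (5 - 2*15³ - 1*(7 - 6*4 - 4*2 + 2*4*2)*15²)² = (5 - 2*3375 - 1*(7 - 24 - 8 + 16)*225)² = (5 - 6750 - 1*(-9)*225)² = (5 - 6750 + 2025)² = (-4720)² = 22278400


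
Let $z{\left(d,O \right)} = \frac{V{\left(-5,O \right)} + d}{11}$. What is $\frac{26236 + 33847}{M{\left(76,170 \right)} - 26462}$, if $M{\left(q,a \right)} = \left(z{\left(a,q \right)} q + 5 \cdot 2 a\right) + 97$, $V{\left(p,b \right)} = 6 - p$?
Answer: $- \frac{660913}{257559} \approx -2.5661$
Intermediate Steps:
$z{\left(d,O \right)} = 1 + \frac{d}{11}$ ($z{\left(d,O \right)} = \frac{\left(6 - -5\right) + d}{11} = \left(\left(6 + 5\right) + d\right) \frac{1}{11} = \left(11 + d\right) \frac{1}{11} = 1 + \frac{d}{11}$)
$M{\left(q,a \right)} = 97 + 10 a + q \left(1 + \frac{a}{11}\right)$ ($M{\left(q,a \right)} = \left(\left(1 + \frac{a}{11}\right) q + 5 \cdot 2 a\right) + 97 = \left(q \left(1 + \frac{a}{11}\right) + 10 a\right) + 97 = \left(10 a + q \left(1 + \frac{a}{11}\right)\right) + 97 = 97 + 10 a + q \left(1 + \frac{a}{11}\right)$)
$\frac{26236 + 33847}{M{\left(76,170 \right)} - 26462} = \frac{26236 + 33847}{\left(97 + 10 \cdot 170 + \frac{1}{11} \cdot 76 \left(11 + 170\right)\right) - 26462} = \frac{60083}{\left(97 + 1700 + \frac{1}{11} \cdot 76 \cdot 181\right) - 26462} = \frac{60083}{\left(97 + 1700 + \frac{13756}{11}\right) - 26462} = \frac{60083}{\frac{33523}{11} - 26462} = \frac{60083}{- \frac{257559}{11}} = 60083 \left(- \frac{11}{257559}\right) = - \frac{660913}{257559}$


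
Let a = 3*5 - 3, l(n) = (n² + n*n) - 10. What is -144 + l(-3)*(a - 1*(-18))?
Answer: 96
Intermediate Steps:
l(n) = -10 + 2*n² (l(n) = (n² + n²) - 10 = 2*n² - 10 = -10 + 2*n²)
a = 12 (a = 15 - 3 = 12)
-144 + l(-3)*(a - 1*(-18)) = -144 + (-10 + 2*(-3)²)*(12 - 1*(-18)) = -144 + (-10 + 2*9)*(12 + 18) = -144 + (-10 + 18)*30 = -144 + 8*30 = -144 + 240 = 96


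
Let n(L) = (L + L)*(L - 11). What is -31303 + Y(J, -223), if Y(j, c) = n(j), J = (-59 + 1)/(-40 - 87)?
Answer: -505041411/16129 ≈ -31313.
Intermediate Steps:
n(L) = 2*L*(-11 + L) (n(L) = (2*L)*(-11 + L) = 2*L*(-11 + L))
J = 58/127 (J = -58/(-127) = -58*(-1/127) = 58/127 ≈ 0.45669)
Y(j, c) = 2*j*(-11 + j)
-31303 + Y(J, -223) = -31303 + 2*(58/127)*(-11 + 58/127) = -31303 + 2*(58/127)*(-1339/127) = -31303 - 155324/16129 = -505041411/16129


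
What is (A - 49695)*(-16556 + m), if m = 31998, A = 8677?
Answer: -633399956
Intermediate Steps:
(A - 49695)*(-16556 + m) = (8677 - 49695)*(-16556 + 31998) = -41018*15442 = -633399956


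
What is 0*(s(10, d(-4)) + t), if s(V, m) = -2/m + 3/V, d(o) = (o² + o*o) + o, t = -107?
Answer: 0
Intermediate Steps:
d(o) = o + 2*o² (d(o) = (o² + o²) + o = 2*o² + o = o + 2*o²)
0*(s(10, d(-4)) + t) = 0*((-2*(-1/(4*(1 + 2*(-4)))) + 3/10) - 107) = 0*((-2*(-1/(4*(1 - 8))) + 3*(⅒)) - 107) = 0*((-2/((-4*(-7))) + 3/10) - 107) = 0*((-2/28 + 3/10) - 107) = 0*((-2*1/28 + 3/10) - 107) = 0*((-1/14 + 3/10) - 107) = 0*(8/35 - 107) = 0*(-3737/35) = 0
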